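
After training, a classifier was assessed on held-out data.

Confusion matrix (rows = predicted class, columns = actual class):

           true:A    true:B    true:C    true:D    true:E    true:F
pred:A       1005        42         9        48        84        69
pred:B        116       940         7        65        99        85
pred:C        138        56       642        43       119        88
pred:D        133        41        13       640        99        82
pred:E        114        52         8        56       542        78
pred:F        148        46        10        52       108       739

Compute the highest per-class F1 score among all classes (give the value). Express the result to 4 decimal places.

0.7553

Per-class F1 score (2·TP/(2·TP+FP+FN)):
  A: TP=1005, FP=42+9+48+84+69=252, FN=116+138+133+114+148=649 → 2010/2911 = 0.69048
  B: TP=940, FP=116+7+65+99+85=372, FN=42+56+41+52+46=237 → 1880/2489 = 0.75532
  C: TP=642, FP=138+56+43+119+88=444, FN=9+7+13+8+10=47 → 1284/1775 = 0.72338
  D: TP=640, FP=133+41+13+99+82=368, FN=48+65+43+56+52=264 → 1280/1912 = 0.66946
  E: TP=542, FP=114+52+8+56+78=308, FN=84+99+119+99+108=509 → 1084/1901 = 0.57023
  F: TP=739, FP=148+46+10+52+108=364, FN=69+85+88+82+78=402 → 1478/2244 = 0.65865
Highest is class 'B' with F1 score = 0.7553.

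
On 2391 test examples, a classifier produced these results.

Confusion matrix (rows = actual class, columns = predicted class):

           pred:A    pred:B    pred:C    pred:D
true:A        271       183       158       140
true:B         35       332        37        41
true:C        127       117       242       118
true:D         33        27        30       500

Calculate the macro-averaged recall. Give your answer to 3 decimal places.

0.589

Per-class recall (TP/(TP+FN)):
  A: TP=271, FN=183+158+140=481 → 271/752 = 0.3604
  B: TP=332, FN=35+37+41=113 → 332/445 = 0.7461
  C: TP=242, FN=127+117+118=362 → 242/604 = 0.4007
  D: TP=500, FN=33+27+30=90 → 500/590 = 0.8475
Macro-recall = mean = (0.3604 + 0.7461 + 0.4007 + 0.8475) / 4 = 0.589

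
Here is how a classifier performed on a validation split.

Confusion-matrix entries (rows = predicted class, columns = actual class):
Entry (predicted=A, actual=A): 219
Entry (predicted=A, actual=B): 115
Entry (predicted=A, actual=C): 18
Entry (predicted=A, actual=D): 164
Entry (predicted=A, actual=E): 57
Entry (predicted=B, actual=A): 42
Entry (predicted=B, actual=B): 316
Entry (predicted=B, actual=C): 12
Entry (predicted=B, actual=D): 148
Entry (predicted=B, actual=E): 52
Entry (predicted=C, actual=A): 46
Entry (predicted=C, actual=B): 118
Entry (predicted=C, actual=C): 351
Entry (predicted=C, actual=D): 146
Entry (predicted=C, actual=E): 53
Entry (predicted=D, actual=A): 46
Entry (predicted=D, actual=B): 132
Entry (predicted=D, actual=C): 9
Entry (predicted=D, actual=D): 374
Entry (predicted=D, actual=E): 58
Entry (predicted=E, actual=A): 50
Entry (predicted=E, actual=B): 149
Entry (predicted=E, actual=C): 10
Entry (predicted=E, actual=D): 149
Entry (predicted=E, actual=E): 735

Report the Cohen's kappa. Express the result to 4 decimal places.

0.4436

Observed agreement pₒ = trace/N = 1995/3569 = 0.55898
Expected agreement pₑ = Σ (rowᵢ·colᵢ)/N² = (403·573 + 830·570 + 400·714 + 981·619 + 955·1093)/3569² = 0.20731
κ = (pₒ − pₑ)/(1 − pₑ) = (0.55898 − 0.20731)/(1 − 0.20731) = 0.4436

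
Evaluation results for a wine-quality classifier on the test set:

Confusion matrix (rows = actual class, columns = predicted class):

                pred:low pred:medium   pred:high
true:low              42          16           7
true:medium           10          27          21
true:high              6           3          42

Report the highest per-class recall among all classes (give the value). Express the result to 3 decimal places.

0.824

Per-class recall (TP/(TP+FN)):
  low: TP=42, FN=16+7=23 → 42/65 = 0.6462
  medium: TP=27, FN=10+21=31 → 27/58 = 0.4655
  high: TP=42, FN=6+3=9 → 42/51 = 0.8235
Highest is class 'high' with recall = 0.824.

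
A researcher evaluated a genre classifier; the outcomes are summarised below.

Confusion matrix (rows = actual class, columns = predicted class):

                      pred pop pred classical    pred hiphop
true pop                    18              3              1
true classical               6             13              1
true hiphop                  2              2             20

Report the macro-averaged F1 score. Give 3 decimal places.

Per-class F1 score (2·TP/(2·TP+FP+FN)):
  pop: TP=18, FP=6+2=8, FN=3+1=4 → 36/48 = 0.7500
  classical: TP=13, FP=3+2=5, FN=6+1=7 → 26/38 = 0.6842
  hiphop: TP=20, FP=1+1=2, FN=2+2=4 → 40/46 = 0.8696
Macro-F1 score = mean = (0.7500 + 0.6842 + 0.8696) / 3 = 0.768

0.768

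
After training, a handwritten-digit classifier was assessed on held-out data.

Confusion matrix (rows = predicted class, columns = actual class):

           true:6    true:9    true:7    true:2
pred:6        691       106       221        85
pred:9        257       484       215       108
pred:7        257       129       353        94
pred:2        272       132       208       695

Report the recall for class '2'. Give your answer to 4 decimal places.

Treat '2' as positive and all other classes as negative.
recall = TP/(TP+FN).
2: TP=695, FN=85+108+94=287 → 695/982 = 0.70774

0.7077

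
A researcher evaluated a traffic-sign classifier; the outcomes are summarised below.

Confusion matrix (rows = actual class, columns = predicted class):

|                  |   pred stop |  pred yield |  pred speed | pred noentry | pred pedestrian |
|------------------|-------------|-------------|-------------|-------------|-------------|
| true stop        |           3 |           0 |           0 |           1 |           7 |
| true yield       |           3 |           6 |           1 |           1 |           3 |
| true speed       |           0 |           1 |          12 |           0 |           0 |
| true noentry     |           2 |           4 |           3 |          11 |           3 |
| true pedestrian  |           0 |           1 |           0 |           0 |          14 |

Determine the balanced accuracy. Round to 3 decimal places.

Balanced accuracy = mean of per-class recall.
  stop: recall = 3/11 = 0.2727
  yield: recall = 6/14 = 0.4286
  speed: recall = 12/13 = 0.9231
  noentry: recall = 11/23 = 0.4783
  pedestrian: recall = 14/15 = 0.9333
Mean = (0.2727 + 0.4286 + 0.9231 + 0.4783 + 0.9333) / 5 = 0.607

0.607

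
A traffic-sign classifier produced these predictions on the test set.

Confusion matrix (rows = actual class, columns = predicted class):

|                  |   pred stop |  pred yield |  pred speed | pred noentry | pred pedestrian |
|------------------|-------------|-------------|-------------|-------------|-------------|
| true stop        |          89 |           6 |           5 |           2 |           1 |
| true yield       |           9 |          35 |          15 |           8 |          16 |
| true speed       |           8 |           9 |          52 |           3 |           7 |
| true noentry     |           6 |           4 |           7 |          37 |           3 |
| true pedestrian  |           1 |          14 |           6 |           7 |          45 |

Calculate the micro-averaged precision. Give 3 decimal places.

Micro-averaging pools counts across classes: ΣTP=258, ΣFP=137, ΣFN=137.
Micro-precision = TP/(TP+FP) on pooled counts = 0.653 (equals overall accuracy in single-label multiclass).

0.653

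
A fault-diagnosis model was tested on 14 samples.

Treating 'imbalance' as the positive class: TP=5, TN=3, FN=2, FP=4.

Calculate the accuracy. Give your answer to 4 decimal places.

Accuracy = (TP+TN)/N = (5+3)/14 = 0.5714

0.5714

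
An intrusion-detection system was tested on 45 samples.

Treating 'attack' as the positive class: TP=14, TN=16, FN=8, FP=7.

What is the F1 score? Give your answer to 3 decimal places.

0.651

Precision = TP/(TP+FP) = 14/21 = 0.6667
Recall = TP/(TP+FN) = 14/22 = 0.6364
F1 = 2·TP/(2·TP+FP+FN) = 28/43 = 0.651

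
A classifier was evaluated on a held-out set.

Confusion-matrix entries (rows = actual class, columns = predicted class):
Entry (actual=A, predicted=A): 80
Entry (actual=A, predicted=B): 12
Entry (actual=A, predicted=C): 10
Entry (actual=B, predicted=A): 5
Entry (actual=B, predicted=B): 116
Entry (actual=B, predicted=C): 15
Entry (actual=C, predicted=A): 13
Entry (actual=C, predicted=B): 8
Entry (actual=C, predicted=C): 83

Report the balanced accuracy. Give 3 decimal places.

0.812

Balanced accuracy = mean of per-class recall.
  A: recall = 80/102 = 0.7843
  B: recall = 116/136 = 0.8529
  C: recall = 83/104 = 0.7981
Mean = (0.7843 + 0.8529 + 0.7981) / 3 = 0.812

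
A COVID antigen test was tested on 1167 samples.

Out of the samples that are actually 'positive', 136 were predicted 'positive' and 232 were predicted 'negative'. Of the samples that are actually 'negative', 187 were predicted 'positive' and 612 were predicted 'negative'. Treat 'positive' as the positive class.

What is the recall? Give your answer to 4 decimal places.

0.3696

Recall = TP/(TP+FN) = 136/(136+232) = 136/368 = 0.3696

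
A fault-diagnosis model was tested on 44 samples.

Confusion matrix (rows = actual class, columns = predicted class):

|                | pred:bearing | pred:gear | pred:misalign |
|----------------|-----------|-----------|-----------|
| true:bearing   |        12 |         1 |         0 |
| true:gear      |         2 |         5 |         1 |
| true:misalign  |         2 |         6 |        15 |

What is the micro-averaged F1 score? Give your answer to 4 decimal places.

Micro-averaging pools counts across classes: ΣTP=32, ΣFP=12, ΣFN=12.
Micro-F1 score = 2·TP/(2·TP+FP+FN) on pooled counts = 0.7273 (equals overall accuracy in single-label multiclass).

0.7273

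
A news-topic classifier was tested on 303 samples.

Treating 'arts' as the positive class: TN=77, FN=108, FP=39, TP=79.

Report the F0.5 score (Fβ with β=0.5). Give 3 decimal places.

0.599

Fβ = (1+β²)·TP / ((1+β²)·TP + β²·FN + FP), with β²=1/4
= 1.25·79 / (1.25·79 + 0.25·108 + 39) = 0.599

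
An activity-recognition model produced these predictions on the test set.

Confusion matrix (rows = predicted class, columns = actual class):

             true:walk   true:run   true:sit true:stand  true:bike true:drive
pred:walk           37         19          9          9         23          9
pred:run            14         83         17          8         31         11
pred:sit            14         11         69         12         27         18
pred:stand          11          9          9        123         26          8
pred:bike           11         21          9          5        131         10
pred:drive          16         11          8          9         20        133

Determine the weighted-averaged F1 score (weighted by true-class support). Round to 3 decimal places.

Per-class F1 score (2·TP/(2·TP+FP+FN)):
  walk: TP=37, FP=19+9+9+23+9=69, FN=14+14+11+11+16=66 → 74/209 = 0.3541
  run: TP=83, FP=14+17+8+31+11=81, FN=19+11+9+21+11=71 → 166/318 = 0.5220
  sit: TP=69, FP=14+11+12+27+18=82, FN=9+17+9+9+8=52 → 138/272 = 0.5074
  stand: TP=123, FP=11+9+9+26+8=63, FN=9+8+12+5+9=43 → 246/352 = 0.6989
  bike: TP=131, FP=11+21+9+5+10=56, FN=23+31+27+26+20=127 → 262/445 = 0.5888
  drive: TP=133, FP=16+11+8+9+20=64, FN=9+11+18+8+10=56 → 266/386 = 0.6891
Weighted-F1 score = Σ (supportᵢ/N)·F1 scoreᵢ with N=991: (103/991)·0.3541 + (154/991)·0.5220 + (121/991)·0.5074 + (166/991)·0.6989 + (258/991)·0.5888 + (189/991)·0.6891 = 0.582

0.582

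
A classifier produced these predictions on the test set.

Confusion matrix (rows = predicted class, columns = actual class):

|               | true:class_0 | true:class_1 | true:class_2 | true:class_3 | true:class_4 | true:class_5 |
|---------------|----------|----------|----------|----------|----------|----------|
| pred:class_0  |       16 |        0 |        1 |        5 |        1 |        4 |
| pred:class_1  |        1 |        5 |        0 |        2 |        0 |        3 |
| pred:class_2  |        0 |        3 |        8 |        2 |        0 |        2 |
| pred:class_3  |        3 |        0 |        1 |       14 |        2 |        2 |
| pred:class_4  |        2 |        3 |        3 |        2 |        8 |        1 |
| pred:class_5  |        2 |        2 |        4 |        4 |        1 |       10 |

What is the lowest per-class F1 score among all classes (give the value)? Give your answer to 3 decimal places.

0.417

Per-class F1 score (2·TP/(2·TP+FP+FN)):
  class_0: TP=16, FP=0+1+5+1+4=11, FN=1+0+3+2+2=8 → 32/51 = 0.6275
  class_1: TP=5, FP=1+0+2+0+3=6, FN=0+3+0+3+2=8 → 10/24 = 0.4167
  class_2: TP=8, FP=0+3+2+0+2=7, FN=1+0+1+3+4=9 → 16/32 = 0.5000
  class_3: TP=14, FP=3+0+1+2+2=8, FN=5+2+2+2+4=15 → 28/51 = 0.5490
  class_4: TP=8, FP=2+3+3+2+1=11, FN=1+0+0+2+1=4 → 16/31 = 0.5161
  class_5: TP=10, FP=2+2+4+4+1=13, FN=4+3+2+2+1=12 → 20/45 = 0.4444
Lowest is class 'class_1' with F1 score = 0.417.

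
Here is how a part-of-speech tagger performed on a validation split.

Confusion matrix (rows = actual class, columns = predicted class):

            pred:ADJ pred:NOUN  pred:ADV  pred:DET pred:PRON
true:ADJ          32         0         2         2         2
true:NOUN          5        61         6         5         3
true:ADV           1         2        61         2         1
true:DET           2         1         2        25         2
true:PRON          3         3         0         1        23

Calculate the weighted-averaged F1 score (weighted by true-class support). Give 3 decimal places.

0.818

Per-class F1 score (2·TP/(2·TP+FP+FN)):
  ADJ: TP=32, FP=5+1+2+3=11, FN=0+2+2+2=6 → 64/81 = 0.7901
  NOUN: TP=61, FP=0+2+1+3=6, FN=5+6+5+3=19 → 122/147 = 0.8299
  ADV: TP=61, FP=2+6+2+0=10, FN=1+2+2+1=6 → 122/138 = 0.8841
  DET: TP=25, FP=2+5+2+1=10, FN=2+1+2+2=7 → 50/67 = 0.7463
  PRON: TP=23, FP=2+3+1+2=8, FN=3+3+0+1=7 → 46/61 = 0.7541
Weighted-F1 score = Σ (supportᵢ/N)·F1 scoreᵢ with N=247: (38/247)·0.7901 + (80/247)·0.8299 + (67/247)·0.8841 + (32/247)·0.7463 + (30/247)·0.7541 = 0.818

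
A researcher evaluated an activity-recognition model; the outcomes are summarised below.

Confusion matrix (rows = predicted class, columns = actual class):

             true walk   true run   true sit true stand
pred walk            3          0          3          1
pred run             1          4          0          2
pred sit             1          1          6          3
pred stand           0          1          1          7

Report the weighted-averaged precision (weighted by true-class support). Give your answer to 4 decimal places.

0.6217

Per-class precision (TP/(TP+FP)):
  walk: TP=3, FP=0+3+1=4 → 3/7 = 0.42857
  run: TP=4, FP=1+0+2=3 → 4/7 = 0.57143
  sit: TP=6, FP=1+1+3=5 → 6/11 = 0.54545
  stand: TP=7, FP=0+1+1=2 → 7/9 = 0.77778
Weighted-precision = Σ (supportᵢ/N)·precisionᵢ with N=34: (5/34)·0.42857 + (6/34)·0.57143 + (10/34)·0.54545 + (13/34)·0.77778 = 0.6217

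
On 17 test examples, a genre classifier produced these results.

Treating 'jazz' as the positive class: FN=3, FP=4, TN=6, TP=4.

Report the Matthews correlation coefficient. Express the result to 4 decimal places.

MCC = (TP·TN − FP·FN) / √((TP+FP)(TP+FN)(TN+FP)(TN+FN))
Numerator = 4·6 − 4·3 = 12
Denominator = √(8·7·10·9) = √5040 = 70.9930
MCC = 12 / 70.9930 = 0.1690

0.1690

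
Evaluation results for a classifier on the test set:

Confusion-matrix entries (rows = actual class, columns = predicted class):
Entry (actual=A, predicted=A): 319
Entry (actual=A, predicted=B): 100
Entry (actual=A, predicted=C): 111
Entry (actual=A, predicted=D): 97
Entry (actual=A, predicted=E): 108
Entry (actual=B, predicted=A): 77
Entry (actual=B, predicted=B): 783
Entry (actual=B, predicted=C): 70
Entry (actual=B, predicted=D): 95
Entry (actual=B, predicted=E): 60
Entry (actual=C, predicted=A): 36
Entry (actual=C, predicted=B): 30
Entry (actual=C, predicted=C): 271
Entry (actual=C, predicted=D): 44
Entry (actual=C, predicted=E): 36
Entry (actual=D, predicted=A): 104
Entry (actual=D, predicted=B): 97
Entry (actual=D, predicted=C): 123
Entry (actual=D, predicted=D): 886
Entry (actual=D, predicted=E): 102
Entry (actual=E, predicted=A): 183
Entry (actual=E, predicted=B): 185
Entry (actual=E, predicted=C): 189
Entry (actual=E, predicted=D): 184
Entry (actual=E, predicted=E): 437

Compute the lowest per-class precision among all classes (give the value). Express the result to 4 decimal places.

0.3547

Per-class precision (TP/(TP+FP)):
  A: TP=319, FP=77+36+104+183=400 → 319/719 = 0.44367
  B: TP=783, FP=100+30+97+185=412 → 783/1195 = 0.65523
  C: TP=271, FP=111+70+123+189=493 → 271/764 = 0.35471
  D: TP=886, FP=97+95+44+184=420 → 886/1306 = 0.67841
  E: TP=437, FP=108+60+36+102=306 → 437/743 = 0.58816
Lowest is class 'C' with precision = 0.3547.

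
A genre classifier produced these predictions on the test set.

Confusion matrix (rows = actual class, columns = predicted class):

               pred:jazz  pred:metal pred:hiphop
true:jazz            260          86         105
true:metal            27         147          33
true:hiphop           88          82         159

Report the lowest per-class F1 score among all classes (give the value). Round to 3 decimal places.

0.508

Per-class F1 score (2·TP/(2·TP+FP+FN)):
  jazz: TP=260, FP=27+88=115, FN=86+105=191 → 520/826 = 0.6295
  metal: TP=147, FP=86+82=168, FN=27+33=60 → 294/522 = 0.5632
  hiphop: TP=159, FP=105+33=138, FN=88+82=170 → 318/626 = 0.5080
Lowest is class 'hiphop' with F1 score = 0.508.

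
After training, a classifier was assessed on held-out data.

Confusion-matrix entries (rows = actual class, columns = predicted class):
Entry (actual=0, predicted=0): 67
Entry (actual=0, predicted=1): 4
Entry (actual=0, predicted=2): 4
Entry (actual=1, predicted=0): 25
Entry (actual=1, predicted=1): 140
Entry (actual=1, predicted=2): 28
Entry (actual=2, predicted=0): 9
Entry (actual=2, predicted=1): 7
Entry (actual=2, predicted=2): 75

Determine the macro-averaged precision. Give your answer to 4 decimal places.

Per-class precision (TP/(TP+FP)):
  0: TP=67, FP=25+9=34 → 67/101 = 0.66337
  1: TP=140, FP=4+7=11 → 140/151 = 0.92715
  2: TP=75, FP=4+28=32 → 75/107 = 0.70093
Macro-precision = mean = (0.66337 + 0.92715 + 0.70093) / 3 = 0.7638

0.7638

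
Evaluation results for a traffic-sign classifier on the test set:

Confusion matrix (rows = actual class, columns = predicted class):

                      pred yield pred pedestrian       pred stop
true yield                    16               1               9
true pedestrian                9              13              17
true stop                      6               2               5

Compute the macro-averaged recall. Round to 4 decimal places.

0.4444

Per-class recall (TP/(TP+FN)):
  yield: TP=16, FN=1+9=10 → 16/26 = 0.61538
  pedestrian: TP=13, FN=9+17=26 → 13/39 = 0.33333
  stop: TP=5, FN=6+2=8 → 5/13 = 0.38462
Macro-recall = mean = (0.61538 + 0.33333 + 0.38462) / 3 = 0.4444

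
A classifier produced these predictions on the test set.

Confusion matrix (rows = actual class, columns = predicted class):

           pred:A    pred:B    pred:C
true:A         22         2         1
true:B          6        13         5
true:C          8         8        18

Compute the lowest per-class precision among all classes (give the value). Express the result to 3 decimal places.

Per-class precision (TP/(TP+FP)):
  A: TP=22, FP=6+8=14 → 22/36 = 0.6111
  B: TP=13, FP=2+8=10 → 13/23 = 0.5652
  C: TP=18, FP=1+5=6 → 18/24 = 0.7500
Lowest is class 'B' with precision = 0.565.

0.565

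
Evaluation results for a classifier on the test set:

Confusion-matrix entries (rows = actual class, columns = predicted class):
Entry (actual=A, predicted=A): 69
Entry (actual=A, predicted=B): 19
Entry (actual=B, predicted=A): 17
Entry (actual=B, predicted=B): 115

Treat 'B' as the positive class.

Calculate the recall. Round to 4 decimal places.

0.8712

Recall = TP/(TP+FN) = 115/(115+17) = 115/132 = 0.8712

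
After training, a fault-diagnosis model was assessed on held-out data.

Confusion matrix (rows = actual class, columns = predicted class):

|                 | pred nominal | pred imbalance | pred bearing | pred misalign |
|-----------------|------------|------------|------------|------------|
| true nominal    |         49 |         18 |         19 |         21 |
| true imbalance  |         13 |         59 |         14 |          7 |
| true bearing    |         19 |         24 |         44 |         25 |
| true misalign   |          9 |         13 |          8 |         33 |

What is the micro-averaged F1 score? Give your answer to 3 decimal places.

0.493

Micro-averaging pools counts across classes: ΣTP=185, ΣFP=190, ΣFN=190.
Micro-F1 score = 2·TP/(2·TP+FP+FN) on pooled counts = 0.493 (equals overall accuracy in single-label multiclass).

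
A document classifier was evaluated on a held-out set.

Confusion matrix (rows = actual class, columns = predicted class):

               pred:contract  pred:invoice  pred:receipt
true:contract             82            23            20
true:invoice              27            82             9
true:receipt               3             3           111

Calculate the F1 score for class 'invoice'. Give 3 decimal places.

0.726

Treat 'invoice' as positive and all other classes as negative.
F1 score = 2·TP/(2·TP+FP+FN).
invoice: TP=82, FP=23+3=26, FN=27+9=36 → 164/226 = 0.7257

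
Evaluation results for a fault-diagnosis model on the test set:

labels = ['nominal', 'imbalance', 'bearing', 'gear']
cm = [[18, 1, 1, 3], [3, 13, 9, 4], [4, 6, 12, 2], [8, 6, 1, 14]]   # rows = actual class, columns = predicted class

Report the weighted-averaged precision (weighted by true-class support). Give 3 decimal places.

0.545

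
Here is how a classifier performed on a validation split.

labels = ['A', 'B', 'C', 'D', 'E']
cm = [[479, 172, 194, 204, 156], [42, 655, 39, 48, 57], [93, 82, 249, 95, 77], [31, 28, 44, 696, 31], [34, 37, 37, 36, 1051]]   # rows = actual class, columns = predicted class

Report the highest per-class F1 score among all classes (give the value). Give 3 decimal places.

0.819

Per-class F1 score (2·TP/(2·TP+FP+FN)):
  A: TP=479, FP=42+93+31+34=200, FN=172+194+204+156=726 → 958/1884 = 0.5085
  B: TP=655, FP=172+82+28+37=319, FN=42+39+48+57=186 → 1310/1815 = 0.7218
  C: TP=249, FP=194+39+44+37=314, FN=93+82+95+77=347 → 498/1159 = 0.4297
  D: TP=696, FP=204+48+95+36=383, FN=31+28+44+31=134 → 1392/1909 = 0.7292
  E: TP=1051, FP=156+57+77+31=321, FN=34+37+37+36=144 → 2102/2567 = 0.8189
Highest is class 'E' with F1 score = 0.819.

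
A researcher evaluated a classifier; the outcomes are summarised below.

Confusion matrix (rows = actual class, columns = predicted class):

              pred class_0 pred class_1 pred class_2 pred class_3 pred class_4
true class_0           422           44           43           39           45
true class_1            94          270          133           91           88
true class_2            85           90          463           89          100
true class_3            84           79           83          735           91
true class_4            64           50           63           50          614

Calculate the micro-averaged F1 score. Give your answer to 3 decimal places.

0.625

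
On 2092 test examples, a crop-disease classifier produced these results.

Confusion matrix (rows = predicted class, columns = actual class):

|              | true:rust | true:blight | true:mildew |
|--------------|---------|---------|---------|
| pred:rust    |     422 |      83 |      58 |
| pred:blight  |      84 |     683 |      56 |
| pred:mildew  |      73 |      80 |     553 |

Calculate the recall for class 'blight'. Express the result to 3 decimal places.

0.807

Treat 'blight' as positive and all other classes as negative.
recall = TP/(TP+FN).
blight: TP=683, FN=83+80=163 → 683/846 = 0.8073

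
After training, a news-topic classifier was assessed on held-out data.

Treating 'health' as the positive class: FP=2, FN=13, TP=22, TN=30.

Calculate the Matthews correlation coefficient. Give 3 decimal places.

MCC = (TP·TN − FP·FN) / √((TP+FP)(TP+FN)(TN+FP)(TN+FN))
Numerator = 22·30 − 2·13 = 634
Denominator = √(24·35·32·43) = √1155840 = 1075.1000
MCC = 634 / 1075.1000 = 0.590

0.590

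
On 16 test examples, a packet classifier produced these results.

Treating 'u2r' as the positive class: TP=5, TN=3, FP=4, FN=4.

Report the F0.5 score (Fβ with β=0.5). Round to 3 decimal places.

Fβ = (1+β²)·TP / ((1+β²)·TP + β²·FN + FP), with β²=1/4
= 1.25·5 / (1.25·5 + 0.25·4 + 4) = 0.556

0.556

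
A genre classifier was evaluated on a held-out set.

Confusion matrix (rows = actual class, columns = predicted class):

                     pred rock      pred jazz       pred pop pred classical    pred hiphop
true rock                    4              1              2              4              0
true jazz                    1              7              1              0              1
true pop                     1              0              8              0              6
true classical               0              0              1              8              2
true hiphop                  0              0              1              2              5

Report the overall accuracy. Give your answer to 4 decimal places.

0.5818

Accuracy = trace / total = (4+7+8+8+5=32) / 55 = 32/55 = 0.5818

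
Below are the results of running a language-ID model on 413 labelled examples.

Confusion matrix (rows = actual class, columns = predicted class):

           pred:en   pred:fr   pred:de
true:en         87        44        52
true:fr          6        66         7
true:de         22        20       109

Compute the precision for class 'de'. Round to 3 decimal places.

0.649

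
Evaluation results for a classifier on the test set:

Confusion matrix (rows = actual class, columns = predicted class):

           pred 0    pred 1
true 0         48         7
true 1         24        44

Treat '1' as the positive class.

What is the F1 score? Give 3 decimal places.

Precision = TP/(TP+FP) = 44/51 = 0.8627
Recall = TP/(TP+FN) = 44/68 = 0.6471
F1 = 2·TP/(2·TP+FP+FN) = 88/119 = 0.739

0.739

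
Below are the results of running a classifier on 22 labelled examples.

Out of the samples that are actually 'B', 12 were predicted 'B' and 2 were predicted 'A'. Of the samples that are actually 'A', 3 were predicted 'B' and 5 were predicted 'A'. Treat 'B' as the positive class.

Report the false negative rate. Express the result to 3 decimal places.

0.143

FNR = FN/(FN+TP) = 2/(2+12) = 0.143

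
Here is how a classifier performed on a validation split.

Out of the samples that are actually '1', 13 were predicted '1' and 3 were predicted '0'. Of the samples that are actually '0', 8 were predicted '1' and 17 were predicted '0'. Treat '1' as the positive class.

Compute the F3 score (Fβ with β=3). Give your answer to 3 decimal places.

0.788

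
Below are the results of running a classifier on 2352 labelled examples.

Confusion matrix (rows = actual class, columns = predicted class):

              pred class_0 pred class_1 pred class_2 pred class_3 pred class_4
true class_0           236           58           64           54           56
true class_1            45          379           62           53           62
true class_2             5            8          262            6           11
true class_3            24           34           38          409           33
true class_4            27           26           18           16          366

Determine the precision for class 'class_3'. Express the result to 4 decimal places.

0.7602

Treat 'class_3' as positive and all other classes as negative.
precision = TP/(TP+FP).
class_3: TP=409, FP=54+53+6+16=129 → 409/538 = 0.76022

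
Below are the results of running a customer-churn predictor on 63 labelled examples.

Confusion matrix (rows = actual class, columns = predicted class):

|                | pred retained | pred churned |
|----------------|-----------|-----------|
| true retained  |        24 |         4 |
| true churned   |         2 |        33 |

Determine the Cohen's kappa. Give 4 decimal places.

0.8058

Observed agreement pₒ = trace/N = 57/63 = 0.90476
Expected agreement pₑ = Σ (rowᵢ·colᵢ)/N² = (28·26 + 35·37)/63² = 0.50970
κ = (pₒ − pₑ)/(1 − pₑ) = (0.90476 − 0.50970)/(1 − 0.50970) = 0.8058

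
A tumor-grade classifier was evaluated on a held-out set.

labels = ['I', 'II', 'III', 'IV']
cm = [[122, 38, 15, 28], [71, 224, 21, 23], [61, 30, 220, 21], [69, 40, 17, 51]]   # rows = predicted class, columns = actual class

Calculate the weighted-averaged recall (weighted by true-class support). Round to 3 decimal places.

0.587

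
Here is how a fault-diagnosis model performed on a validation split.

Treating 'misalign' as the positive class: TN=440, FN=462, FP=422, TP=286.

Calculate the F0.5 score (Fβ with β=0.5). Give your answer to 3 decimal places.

0.399

Fβ = (1+β²)·TP / ((1+β²)·TP + β²·FN + FP), with β²=1/4
= 1.25·286 / (1.25·286 + 0.25·462 + 422) = 0.399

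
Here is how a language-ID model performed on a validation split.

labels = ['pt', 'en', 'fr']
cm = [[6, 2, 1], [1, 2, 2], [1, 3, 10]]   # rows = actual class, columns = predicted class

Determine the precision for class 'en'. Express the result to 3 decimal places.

precision = TP/(TP+FP).
en: TP=2, FP=2+3=5 → 2/7 = 0.2857

0.286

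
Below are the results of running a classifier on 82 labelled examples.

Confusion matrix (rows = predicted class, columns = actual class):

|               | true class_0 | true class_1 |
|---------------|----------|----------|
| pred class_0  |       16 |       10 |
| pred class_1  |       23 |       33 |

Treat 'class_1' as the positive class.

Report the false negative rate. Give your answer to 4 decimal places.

FNR = FN/(FN+TP) = 10/(10+33) = 0.2326

0.2326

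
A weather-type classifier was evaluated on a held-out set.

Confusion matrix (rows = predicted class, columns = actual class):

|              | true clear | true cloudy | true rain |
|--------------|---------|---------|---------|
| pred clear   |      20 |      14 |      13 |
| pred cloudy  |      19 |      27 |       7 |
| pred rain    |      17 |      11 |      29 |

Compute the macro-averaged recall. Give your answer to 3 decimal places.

Per-class recall (TP/(TP+FN)):
  clear: TP=20, FN=19+17=36 → 20/56 = 0.3571
  cloudy: TP=27, FN=14+11=25 → 27/52 = 0.5192
  rain: TP=29, FN=13+7=20 → 29/49 = 0.5918
Macro-recall = mean = (0.3571 + 0.5192 + 0.5918) / 3 = 0.489

0.489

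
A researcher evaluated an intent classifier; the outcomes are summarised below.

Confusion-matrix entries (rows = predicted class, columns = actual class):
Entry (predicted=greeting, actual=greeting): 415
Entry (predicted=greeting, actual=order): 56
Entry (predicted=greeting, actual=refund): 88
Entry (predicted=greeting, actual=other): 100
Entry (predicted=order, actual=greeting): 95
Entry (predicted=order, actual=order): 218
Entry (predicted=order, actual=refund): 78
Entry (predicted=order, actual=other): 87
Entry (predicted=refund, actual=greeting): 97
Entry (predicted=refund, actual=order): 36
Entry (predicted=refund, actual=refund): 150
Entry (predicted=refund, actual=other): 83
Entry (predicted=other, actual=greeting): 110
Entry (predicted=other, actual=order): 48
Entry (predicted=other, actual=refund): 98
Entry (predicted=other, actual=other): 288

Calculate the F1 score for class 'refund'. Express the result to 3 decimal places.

0.385

F1 score = 2·TP/(2·TP+FP+FN).
refund: TP=150, FP=97+36+83=216, FN=88+78+98=264 → 300/780 = 0.3846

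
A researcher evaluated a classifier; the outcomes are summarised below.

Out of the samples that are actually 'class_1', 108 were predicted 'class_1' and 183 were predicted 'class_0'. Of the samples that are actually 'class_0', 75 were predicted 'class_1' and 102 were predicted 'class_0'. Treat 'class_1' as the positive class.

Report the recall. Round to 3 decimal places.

0.371

Recall = TP/(TP+FN) = 108/(108+183) = 108/291 = 0.371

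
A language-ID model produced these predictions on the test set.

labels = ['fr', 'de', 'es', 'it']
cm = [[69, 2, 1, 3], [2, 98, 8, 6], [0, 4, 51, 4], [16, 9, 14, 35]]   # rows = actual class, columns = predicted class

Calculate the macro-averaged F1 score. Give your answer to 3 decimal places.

Per-class F1 score (2·TP/(2·TP+FP+FN)):
  fr: TP=69, FP=2+0+16=18, FN=2+1+3=6 → 138/162 = 0.8519
  de: TP=98, FP=2+4+9=15, FN=2+8+6=16 → 196/227 = 0.8634
  es: TP=51, FP=1+8+14=23, FN=0+4+4=8 → 102/133 = 0.7669
  it: TP=35, FP=3+6+4=13, FN=16+9+14=39 → 70/122 = 0.5738
Macro-F1 score = mean = (0.8519 + 0.8634 + 0.7669 + 0.5738) / 4 = 0.764

0.764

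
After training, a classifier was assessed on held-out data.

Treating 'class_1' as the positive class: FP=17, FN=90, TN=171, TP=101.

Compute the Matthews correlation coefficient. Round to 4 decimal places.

MCC = (TP·TN − FP·FN) / √((TP+FP)(TP+FN)(TN+FP)(TN+FN))
Numerator = 101·171 − 17·90 = 15741
Denominator = √(118·191·188·261) = √1105894584 = 33254.9934
MCC = 15741 / 33254.9934 = 0.4733

0.4733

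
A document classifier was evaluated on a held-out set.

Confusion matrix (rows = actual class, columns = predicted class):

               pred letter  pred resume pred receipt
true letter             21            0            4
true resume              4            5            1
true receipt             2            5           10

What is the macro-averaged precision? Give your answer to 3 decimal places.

0.648

Per-class precision (TP/(TP+FP)):
  letter: TP=21, FP=4+2=6 → 21/27 = 0.7778
  resume: TP=5, FP=0+5=5 → 5/10 = 0.5000
  receipt: TP=10, FP=4+1=5 → 10/15 = 0.6667
Macro-precision = mean = (0.7778 + 0.5000 + 0.6667) / 3 = 0.648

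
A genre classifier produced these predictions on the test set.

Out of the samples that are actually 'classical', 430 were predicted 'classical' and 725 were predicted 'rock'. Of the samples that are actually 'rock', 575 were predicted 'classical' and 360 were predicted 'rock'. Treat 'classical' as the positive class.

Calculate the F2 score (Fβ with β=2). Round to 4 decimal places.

Fβ = (1+β²)·TP / ((1+β²)·TP + β²·FN + FP), with β²=4
= 5·430 / (5·430 + 4·725 + 575) = 0.3822

0.3822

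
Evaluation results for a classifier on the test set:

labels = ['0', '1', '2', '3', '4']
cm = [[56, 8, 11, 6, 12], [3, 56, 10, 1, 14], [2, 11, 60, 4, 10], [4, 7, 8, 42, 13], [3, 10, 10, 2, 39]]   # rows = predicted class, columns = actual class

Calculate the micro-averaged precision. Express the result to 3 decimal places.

Micro-averaging pools counts across classes: ΣTP=253, ΣFP=149, ΣFN=149.
Micro-precision = TP/(TP+FP) on pooled counts = 0.629 (equals overall accuracy in single-label multiclass).

0.629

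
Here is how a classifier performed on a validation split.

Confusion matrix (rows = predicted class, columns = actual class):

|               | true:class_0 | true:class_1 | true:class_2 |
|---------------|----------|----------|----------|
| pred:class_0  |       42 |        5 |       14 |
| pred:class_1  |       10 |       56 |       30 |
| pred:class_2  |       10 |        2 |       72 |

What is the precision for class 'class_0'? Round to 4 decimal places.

One-vs-rest for 'class_0': TP = diagonal; FP = other classes predicted 'class_0'; FN = 'class_0' predicted as other.
precision = TP/(TP+FP).
class_0: TP=42, FP=5+14=19 → 42/61 = 0.68852

0.6885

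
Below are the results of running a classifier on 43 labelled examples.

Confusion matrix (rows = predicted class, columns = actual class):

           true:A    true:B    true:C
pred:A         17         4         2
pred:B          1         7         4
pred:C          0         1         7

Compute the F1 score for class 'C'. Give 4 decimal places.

0.6667

Take TP from the diagonal, FP from the rest of the 'C' prediction marginal, FN from the rest of the 'C' actual marginal.
F1 score = 2·TP/(2·TP+FP+FN).
C: TP=7, FP=0+1=1, FN=2+4=6 → 14/21 = 0.66667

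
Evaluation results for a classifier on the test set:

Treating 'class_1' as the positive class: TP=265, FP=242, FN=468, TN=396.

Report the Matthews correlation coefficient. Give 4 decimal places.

-0.0184

MCC = (TP·TN − FP·FN) / √((TP+FP)(TP+FN)(TN+FP)(TN+FN))
Numerator = 265·396 − 242·468 = -8316
Denominator = √(507·733·638·864) = √204854899392 = 452608.9917
MCC = -8316 / 452608.9917 = -0.0184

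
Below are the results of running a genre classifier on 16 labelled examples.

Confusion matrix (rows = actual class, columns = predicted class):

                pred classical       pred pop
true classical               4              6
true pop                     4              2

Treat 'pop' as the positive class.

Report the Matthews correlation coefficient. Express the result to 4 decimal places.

-0.2582

MCC = (TP·TN − FP·FN) / √((TP+FP)(TP+FN)(TN+FP)(TN+FN))
Numerator = 2·4 − 6·4 = -16
Denominator = √(8·6·10·8) = √3840 = 61.9677
MCC = -16 / 61.9677 = -0.2582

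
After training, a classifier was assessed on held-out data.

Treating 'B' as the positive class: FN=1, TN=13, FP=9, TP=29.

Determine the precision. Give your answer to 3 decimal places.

0.763

Precision = TP/(TP+FP) = 29/(29+9) = 29/38 = 0.763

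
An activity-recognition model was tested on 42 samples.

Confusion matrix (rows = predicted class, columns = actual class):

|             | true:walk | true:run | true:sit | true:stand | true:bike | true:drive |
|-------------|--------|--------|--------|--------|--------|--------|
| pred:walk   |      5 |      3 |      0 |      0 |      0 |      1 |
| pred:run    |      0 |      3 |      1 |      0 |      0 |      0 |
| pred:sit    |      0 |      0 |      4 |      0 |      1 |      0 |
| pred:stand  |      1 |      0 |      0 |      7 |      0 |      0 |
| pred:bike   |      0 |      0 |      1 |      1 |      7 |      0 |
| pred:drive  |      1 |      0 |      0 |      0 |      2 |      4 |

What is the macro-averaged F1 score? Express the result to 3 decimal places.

Per-class F1 score (2·TP/(2·TP+FP+FN)):
  walk: TP=5, FP=3+0+0+0+1=4, FN=0+0+1+0+1=2 → 10/16 = 0.6250
  run: TP=3, FP=0+1+0+0+0=1, FN=3+0+0+0+0=3 → 6/10 = 0.6000
  sit: TP=4, FP=0+0+0+1+0=1, FN=0+1+0+1+0=2 → 8/11 = 0.7273
  stand: TP=7, FP=1+0+0+0+0=1, FN=0+0+0+1+0=1 → 14/16 = 0.8750
  bike: TP=7, FP=0+0+1+1+0=2, FN=0+0+1+0+2=3 → 14/19 = 0.7368
  drive: TP=4, FP=1+0+0+0+2=3, FN=1+0+0+0+0=1 → 8/12 = 0.6667
Macro-F1 score = mean = (0.6250 + 0.6000 + 0.7273 + 0.8750 + 0.7368 + 0.6667) / 6 = 0.705

0.705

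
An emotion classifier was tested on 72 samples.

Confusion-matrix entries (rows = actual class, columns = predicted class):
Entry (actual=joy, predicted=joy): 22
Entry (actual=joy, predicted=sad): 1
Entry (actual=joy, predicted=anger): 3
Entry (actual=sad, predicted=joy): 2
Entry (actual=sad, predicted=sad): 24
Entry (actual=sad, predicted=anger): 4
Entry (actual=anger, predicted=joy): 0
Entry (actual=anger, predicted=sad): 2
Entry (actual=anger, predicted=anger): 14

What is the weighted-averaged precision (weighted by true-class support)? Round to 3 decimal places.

Per-class precision (TP/(TP+FP)):
  joy: TP=22, FP=2+0=2 → 22/24 = 0.9167
  sad: TP=24, FP=1+2=3 → 24/27 = 0.8889
  anger: TP=14, FP=3+4=7 → 14/21 = 0.6667
Weighted-precision = Σ (supportᵢ/N)·precisionᵢ with N=72: (26/72)·0.9167 + (30/72)·0.8889 + (16/72)·0.6667 = 0.850

0.850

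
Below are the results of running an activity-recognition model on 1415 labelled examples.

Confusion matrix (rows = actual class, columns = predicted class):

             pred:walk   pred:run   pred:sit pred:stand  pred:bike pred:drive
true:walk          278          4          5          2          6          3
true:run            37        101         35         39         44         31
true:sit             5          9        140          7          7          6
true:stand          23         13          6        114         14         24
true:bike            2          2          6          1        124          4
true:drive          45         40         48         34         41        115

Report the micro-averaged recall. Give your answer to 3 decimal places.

0.616

Micro-averaging pools counts across classes: ΣTP=872, ΣFP=543, ΣFN=543.
Micro-recall = TP/(TP+FN) on pooled counts = 0.616 (equals overall accuracy in single-label multiclass).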